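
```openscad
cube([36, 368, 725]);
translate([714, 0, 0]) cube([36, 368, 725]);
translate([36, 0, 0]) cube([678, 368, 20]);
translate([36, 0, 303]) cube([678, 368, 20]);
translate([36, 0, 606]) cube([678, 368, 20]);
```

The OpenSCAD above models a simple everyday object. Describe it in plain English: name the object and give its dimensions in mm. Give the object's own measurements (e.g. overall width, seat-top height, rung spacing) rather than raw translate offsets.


An open bookshelf. Two side panels, each 36 mm thick, 368 mm deep and 725 mm tall, stand 750 mm apart (outside-to-outside). Between them sit 3 shelves, each 20 mm thick and 368 mm deep, spanning the full gap between the sides. The bottom shelf rests on the floor (its underside at z = 0) and the clear gap between one shelf's top and the next shelf's underside is 283 mm.


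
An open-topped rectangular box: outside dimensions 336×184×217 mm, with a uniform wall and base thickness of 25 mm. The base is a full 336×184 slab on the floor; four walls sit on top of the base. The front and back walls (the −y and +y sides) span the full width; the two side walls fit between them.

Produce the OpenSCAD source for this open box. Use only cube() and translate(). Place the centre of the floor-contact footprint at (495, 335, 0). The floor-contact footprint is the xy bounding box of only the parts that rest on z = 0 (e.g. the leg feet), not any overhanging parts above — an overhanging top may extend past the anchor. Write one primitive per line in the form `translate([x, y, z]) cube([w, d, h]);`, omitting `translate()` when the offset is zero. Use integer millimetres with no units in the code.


translate([327, 243, 0]) cube([336, 184, 25]);
translate([327, 243, 25]) cube([336, 25, 192]);
translate([327, 402, 25]) cube([336, 25, 192]);
translate([327, 268, 25]) cube([25, 134, 192]);
translate([638, 268, 25]) cube([25, 134, 192]);


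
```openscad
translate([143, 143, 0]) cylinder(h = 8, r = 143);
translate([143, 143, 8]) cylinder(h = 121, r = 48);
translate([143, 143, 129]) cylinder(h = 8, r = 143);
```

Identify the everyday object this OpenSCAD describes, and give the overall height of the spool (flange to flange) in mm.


A spool. The overall height is 137 mm.

Three coaxial cylinders, large–small–large — a spool. Two 8 mm flanges and a 121 mm core give 8 + 121 + 8 = 137 mm.


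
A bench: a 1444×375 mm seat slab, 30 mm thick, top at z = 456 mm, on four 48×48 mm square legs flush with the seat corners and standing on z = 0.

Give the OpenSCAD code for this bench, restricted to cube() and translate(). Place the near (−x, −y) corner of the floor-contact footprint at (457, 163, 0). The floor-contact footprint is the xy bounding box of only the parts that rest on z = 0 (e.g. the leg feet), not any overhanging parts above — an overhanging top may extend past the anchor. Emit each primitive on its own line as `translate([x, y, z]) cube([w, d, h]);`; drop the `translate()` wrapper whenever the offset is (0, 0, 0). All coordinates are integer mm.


translate([457, 163, 426]) cube([1444, 375, 30]);
translate([457, 163, 0]) cube([48, 48, 426]);
translate([457, 490, 0]) cube([48, 48, 426]);
translate([1853, 163, 0]) cube([48, 48, 426]);
translate([1853, 490, 0]) cube([48, 48, 426]);


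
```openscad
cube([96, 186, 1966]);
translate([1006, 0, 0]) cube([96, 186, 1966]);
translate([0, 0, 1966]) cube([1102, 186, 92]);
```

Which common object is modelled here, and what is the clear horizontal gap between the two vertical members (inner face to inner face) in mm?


A door frame. The clear opening width is 910 mm.

Two 1966 mm tall posts with a header on top — a door frame. The left jamb is 96 mm wide at x = 0; the right jamb starts at x = 1006. The clear opening is 1006 − 96 = 910 mm.


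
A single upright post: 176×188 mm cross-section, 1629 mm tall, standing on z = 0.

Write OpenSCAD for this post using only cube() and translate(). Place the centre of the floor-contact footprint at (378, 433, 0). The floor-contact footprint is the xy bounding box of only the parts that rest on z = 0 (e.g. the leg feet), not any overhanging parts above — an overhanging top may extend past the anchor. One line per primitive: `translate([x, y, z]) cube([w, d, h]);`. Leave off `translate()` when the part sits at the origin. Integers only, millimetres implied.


translate([290, 339, 0]) cube([176, 188, 1629]);


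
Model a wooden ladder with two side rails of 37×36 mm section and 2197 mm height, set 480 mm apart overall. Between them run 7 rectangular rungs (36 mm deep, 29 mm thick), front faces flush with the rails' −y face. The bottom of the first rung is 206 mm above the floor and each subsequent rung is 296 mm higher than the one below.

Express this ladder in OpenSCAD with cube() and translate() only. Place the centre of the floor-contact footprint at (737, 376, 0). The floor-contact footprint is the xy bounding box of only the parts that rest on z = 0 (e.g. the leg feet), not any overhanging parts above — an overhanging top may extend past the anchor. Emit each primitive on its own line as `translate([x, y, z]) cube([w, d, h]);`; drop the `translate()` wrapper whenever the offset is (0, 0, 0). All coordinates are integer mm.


translate([497, 358, 0]) cube([37, 36, 2197]);
translate([940, 358, 0]) cube([37, 36, 2197]);
translate([534, 358, 206]) cube([406, 36, 29]);
translate([534, 358, 502]) cube([406, 36, 29]);
translate([534, 358, 798]) cube([406, 36, 29]);
translate([534, 358, 1094]) cube([406, 36, 29]);
translate([534, 358, 1390]) cube([406, 36, 29]);
translate([534, 358, 1686]) cube([406, 36, 29]);
translate([534, 358, 1982]) cube([406, 36, 29]);


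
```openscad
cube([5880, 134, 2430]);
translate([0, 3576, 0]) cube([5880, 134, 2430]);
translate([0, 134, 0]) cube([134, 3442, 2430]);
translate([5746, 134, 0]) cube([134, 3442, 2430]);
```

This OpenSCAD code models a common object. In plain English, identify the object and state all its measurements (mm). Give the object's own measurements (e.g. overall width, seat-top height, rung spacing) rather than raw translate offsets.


The wall frame of a small rectangular building: four walls, each 2430 mm tall and 134 mm thick, enclosing a footprint 5880 mm (x) by 3710 mm (y) outside-to-outside, with no floor or roof. The front and back walls (the −y and +y sides) span the full width; the two side walls fit between them.


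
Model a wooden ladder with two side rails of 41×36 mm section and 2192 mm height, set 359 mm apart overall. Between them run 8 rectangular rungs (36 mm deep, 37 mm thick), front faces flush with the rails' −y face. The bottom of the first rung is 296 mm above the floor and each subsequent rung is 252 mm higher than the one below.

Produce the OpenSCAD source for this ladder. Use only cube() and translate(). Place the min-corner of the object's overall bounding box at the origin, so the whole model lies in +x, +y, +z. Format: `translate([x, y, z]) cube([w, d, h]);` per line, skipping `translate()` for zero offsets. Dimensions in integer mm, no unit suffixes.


// rung span = 359 - 2*41 = 277
// rung[k] z = 296 + k*252
cube([41, 36, 2192]);
translate([318, 0, 0]) cube([41, 36, 2192]);
translate([41, 0, 296]) cube([277, 36, 37]);
translate([41, 0, 548]) cube([277, 36, 37]);
translate([41, 0, 800]) cube([277, 36, 37]);
translate([41, 0, 1052]) cube([277, 36, 37]);
translate([41, 0, 1304]) cube([277, 36, 37]);
translate([41, 0, 1556]) cube([277, 36, 37]);
translate([41, 0, 1808]) cube([277, 36, 37]);
translate([41, 0, 2060]) cube([277, 36, 37]);


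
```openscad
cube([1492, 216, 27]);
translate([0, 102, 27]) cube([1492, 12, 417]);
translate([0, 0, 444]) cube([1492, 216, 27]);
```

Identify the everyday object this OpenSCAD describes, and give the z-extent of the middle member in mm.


An I-beam. The web height is 417 mm.

Two wide flanges with a thin centred web — an I-beam. Overall 471 mm minus two 27 mm flanges gives a web of 471 − 2·27 = 417 mm.


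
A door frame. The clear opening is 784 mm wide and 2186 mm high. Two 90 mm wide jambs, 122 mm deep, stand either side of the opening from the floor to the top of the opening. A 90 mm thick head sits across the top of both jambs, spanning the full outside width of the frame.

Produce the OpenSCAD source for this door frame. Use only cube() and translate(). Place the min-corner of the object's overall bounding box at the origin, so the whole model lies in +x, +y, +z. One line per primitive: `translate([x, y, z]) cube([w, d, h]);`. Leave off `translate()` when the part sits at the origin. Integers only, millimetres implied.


cube([90, 122, 2186]);
translate([874, 0, 0]) cube([90, 122, 2186]);
translate([0, 0, 2186]) cube([964, 122, 90]);


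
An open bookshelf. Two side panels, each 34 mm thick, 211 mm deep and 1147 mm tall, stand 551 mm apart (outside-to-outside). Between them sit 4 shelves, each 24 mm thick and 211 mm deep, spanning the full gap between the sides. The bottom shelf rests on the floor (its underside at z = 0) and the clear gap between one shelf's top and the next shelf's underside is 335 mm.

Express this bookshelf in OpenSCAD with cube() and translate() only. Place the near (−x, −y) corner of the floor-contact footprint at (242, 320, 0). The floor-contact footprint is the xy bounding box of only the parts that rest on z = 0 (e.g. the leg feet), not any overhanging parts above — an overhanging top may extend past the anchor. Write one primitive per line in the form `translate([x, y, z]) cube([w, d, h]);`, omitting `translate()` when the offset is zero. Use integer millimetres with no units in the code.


translate([242, 320, 0]) cube([34, 211, 1147]);
translate([759, 320, 0]) cube([34, 211, 1147]);
translate([276, 320, 0]) cube([483, 211, 24]);
translate([276, 320, 359]) cube([483, 211, 24]);
translate([276, 320, 718]) cube([483, 211, 24]);
translate([276, 320, 1077]) cube([483, 211, 24]);


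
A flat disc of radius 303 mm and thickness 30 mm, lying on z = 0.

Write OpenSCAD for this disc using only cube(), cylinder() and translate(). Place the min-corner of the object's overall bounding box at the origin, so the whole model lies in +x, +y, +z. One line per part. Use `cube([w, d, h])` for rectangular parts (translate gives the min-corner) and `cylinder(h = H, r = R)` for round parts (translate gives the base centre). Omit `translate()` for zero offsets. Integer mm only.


translate([303, 303, 0]) cylinder(h = 30, r = 303);


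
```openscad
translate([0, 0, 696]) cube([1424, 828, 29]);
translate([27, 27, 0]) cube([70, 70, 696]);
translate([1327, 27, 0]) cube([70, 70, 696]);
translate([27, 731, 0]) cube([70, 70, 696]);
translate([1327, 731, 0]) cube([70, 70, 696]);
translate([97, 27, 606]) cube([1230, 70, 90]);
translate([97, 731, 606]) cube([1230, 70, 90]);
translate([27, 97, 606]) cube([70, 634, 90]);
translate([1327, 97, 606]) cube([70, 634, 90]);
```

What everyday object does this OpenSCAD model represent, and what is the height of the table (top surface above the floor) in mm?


A table. The table height is 725 mm.

A 1424×828×29 slab sits at z = 696 on four 70 mm square posts — a table. The top surface is at 696 + 29 = 725 mm.


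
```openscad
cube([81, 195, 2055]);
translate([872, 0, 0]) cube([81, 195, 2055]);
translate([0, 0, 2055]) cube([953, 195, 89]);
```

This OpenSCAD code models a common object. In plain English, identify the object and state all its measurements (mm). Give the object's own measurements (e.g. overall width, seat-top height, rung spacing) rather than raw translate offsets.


A door frame. The clear opening is 791 mm wide and 2055 mm high. Two 81 mm wide jambs, 195 mm deep, stand either side of the opening from the floor to the top of the opening. A 89 mm thick head sits across the top of both jambs, spanning the full outside width of the frame.


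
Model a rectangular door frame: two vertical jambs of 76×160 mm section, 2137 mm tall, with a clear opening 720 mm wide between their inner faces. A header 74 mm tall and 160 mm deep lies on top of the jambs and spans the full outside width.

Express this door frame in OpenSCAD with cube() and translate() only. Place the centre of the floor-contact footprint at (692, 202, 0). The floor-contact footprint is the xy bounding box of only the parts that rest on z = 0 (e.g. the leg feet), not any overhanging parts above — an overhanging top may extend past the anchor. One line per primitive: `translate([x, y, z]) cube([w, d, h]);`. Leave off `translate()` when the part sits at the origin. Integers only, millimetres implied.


translate([256, 122, 0]) cube([76, 160, 2137]);
translate([1052, 122, 0]) cube([76, 160, 2137]);
translate([256, 122, 2137]) cube([872, 160, 74]);


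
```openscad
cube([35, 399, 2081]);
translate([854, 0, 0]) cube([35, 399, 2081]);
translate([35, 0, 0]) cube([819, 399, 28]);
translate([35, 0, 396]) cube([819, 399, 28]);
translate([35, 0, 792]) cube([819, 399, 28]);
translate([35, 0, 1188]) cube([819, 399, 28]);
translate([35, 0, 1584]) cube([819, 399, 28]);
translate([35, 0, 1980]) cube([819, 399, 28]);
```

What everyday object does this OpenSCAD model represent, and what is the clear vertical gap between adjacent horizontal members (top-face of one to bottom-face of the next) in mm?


A bookshelf. The clear shelf gap is 368 mm.

Two tall side panels with 6 horizontal boards between them — a bookshelf. The first two shelf undersides are at z = 0 and z = 396; with shelf thickness 28, the clear gap is 396 − 0 − 28 = 368 mm.


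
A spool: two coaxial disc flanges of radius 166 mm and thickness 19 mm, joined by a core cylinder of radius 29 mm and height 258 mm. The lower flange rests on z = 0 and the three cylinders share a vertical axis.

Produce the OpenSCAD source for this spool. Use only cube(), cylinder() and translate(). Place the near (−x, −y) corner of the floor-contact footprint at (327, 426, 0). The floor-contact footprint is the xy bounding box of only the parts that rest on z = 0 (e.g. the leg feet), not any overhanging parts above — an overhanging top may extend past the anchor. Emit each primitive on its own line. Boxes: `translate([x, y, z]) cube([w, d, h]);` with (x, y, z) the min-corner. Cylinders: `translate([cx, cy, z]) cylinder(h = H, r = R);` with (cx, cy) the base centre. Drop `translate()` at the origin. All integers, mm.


translate([493, 592, 0]) cylinder(h = 19, r = 166);
translate([493, 592, 19]) cylinder(h = 258, r = 29);
translate([493, 592, 277]) cylinder(h = 19, r = 166);


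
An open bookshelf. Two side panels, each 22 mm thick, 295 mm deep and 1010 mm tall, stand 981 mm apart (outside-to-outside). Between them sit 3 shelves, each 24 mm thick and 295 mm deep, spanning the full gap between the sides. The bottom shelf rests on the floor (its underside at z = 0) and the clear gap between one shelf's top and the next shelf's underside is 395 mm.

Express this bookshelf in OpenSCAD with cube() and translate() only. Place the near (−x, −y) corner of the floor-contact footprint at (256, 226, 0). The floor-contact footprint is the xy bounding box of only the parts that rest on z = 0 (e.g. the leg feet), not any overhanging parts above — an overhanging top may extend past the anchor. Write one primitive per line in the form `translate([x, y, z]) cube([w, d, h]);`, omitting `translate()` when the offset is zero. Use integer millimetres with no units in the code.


translate([256, 226, 0]) cube([22, 295, 1010]);
translate([1215, 226, 0]) cube([22, 295, 1010]);
translate([278, 226, 0]) cube([937, 295, 24]);
translate([278, 226, 419]) cube([937, 295, 24]);
translate([278, 226, 838]) cube([937, 295, 24]);


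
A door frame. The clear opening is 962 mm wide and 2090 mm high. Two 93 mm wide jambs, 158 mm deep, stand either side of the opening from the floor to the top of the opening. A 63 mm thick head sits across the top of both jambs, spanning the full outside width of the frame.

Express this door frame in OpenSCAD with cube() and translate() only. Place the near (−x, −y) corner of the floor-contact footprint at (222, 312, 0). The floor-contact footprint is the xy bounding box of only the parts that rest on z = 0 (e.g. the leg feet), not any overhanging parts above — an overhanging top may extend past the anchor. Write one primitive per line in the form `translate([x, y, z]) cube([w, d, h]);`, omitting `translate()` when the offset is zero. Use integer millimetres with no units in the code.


translate([222, 312, 0]) cube([93, 158, 2090]);
translate([1277, 312, 0]) cube([93, 158, 2090]);
translate([222, 312, 2090]) cube([1148, 158, 63]);


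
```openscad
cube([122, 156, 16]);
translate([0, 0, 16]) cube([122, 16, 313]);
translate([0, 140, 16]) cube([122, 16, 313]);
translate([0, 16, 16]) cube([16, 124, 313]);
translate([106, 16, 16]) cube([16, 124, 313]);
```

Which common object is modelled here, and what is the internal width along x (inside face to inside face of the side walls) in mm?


An open box. The internal width is 90 mm.

A 122×156 base slab with four walls standing on it — an open box. The base is 122 mm wide and the walls are 16 mm thick, so the internal width is 122 − 2 × 16 = 90 mm.


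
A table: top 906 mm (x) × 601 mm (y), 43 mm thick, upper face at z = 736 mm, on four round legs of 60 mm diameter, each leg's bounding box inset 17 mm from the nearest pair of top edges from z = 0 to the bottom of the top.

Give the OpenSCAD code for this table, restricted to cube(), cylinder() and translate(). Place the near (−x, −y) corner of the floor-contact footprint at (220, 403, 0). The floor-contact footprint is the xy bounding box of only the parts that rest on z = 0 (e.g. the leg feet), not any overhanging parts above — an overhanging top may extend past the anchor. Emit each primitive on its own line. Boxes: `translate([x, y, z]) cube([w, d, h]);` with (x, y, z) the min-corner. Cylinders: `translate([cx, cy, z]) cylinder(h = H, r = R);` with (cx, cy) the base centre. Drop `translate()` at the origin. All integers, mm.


translate([203, 386, 693]) cube([906, 601, 43]);
translate([250, 433, 0]) cylinder(h = 693, r = 30);
translate([1062, 433, 0]) cylinder(h = 693, r = 30);
translate([250, 940, 0]) cylinder(h = 693, r = 30);
translate([1062, 940, 0]) cylinder(h = 693, r = 30);


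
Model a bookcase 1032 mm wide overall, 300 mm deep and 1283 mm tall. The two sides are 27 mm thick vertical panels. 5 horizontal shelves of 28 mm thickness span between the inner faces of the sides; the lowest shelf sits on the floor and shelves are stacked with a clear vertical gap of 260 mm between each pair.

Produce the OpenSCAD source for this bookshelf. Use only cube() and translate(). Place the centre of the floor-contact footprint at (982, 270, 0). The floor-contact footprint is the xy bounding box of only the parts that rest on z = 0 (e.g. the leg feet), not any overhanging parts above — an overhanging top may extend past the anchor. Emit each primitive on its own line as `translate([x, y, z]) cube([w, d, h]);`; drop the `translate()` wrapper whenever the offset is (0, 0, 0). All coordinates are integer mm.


translate([466, 120, 0]) cube([27, 300, 1283]);
translate([1471, 120, 0]) cube([27, 300, 1283]);
translate([493, 120, 0]) cube([978, 300, 28]);
translate([493, 120, 288]) cube([978, 300, 28]);
translate([493, 120, 576]) cube([978, 300, 28]);
translate([493, 120, 864]) cube([978, 300, 28]);
translate([493, 120, 1152]) cube([978, 300, 28]);


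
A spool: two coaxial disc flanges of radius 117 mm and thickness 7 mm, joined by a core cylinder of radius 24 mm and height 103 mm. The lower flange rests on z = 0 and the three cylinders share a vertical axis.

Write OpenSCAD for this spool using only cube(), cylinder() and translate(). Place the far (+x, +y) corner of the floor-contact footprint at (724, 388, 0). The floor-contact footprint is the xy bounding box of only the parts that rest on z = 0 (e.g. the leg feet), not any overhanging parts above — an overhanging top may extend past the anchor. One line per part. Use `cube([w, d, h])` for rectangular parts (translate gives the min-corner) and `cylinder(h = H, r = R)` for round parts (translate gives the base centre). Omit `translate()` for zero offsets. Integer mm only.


translate([607, 271, 0]) cylinder(h = 7, r = 117);
translate([607, 271, 7]) cylinder(h = 103, r = 24);
translate([607, 271, 110]) cylinder(h = 7, r = 117);


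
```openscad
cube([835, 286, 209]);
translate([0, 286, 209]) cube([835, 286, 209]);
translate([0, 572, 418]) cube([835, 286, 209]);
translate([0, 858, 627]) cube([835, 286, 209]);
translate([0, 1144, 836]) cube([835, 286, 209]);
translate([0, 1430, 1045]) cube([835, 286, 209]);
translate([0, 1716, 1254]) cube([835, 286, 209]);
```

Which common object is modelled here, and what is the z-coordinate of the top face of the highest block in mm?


A staircase. The total rise is 1463 mm.

7 identical blocks, each offset up and back from the previous — a staircase. Each step is 209 mm tall and there are 7 of them, so the total rise is 7 × 209 = 1463 mm.


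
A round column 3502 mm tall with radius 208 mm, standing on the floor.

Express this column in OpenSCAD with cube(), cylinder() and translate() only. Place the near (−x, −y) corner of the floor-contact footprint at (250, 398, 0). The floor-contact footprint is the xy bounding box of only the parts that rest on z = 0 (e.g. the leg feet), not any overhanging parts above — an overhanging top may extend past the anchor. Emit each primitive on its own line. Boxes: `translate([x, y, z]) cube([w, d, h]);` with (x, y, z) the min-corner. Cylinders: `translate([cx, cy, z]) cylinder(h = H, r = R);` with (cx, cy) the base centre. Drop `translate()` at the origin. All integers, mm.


translate([458, 606, 0]) cylinder(h = 3502, r = 208);


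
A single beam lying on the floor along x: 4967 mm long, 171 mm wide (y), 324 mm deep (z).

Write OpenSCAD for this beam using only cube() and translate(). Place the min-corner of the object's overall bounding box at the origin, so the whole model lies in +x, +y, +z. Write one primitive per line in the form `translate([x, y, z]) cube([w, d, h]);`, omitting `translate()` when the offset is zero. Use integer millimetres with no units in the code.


cube([4967, 171, 324]);


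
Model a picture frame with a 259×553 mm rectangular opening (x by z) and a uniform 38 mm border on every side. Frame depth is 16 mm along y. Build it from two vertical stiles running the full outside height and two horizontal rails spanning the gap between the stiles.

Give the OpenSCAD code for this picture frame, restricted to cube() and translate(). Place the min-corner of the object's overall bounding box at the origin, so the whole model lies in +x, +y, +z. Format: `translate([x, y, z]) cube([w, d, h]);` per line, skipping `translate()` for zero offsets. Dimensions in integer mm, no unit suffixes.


cube([38, 16, 629]);
translate([297, 0, 0]) cube([38, 16, 629]);
translate([38, 0, 0]) cube([259, 16, 38]);
translate([38, 0, 591]) cube([259, 16, 38]);


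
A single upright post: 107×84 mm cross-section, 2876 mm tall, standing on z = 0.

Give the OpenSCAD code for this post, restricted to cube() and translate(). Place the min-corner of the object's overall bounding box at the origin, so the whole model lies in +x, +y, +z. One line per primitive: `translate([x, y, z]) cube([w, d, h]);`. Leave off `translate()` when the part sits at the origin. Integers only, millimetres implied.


cube([107, 84, 2876]);


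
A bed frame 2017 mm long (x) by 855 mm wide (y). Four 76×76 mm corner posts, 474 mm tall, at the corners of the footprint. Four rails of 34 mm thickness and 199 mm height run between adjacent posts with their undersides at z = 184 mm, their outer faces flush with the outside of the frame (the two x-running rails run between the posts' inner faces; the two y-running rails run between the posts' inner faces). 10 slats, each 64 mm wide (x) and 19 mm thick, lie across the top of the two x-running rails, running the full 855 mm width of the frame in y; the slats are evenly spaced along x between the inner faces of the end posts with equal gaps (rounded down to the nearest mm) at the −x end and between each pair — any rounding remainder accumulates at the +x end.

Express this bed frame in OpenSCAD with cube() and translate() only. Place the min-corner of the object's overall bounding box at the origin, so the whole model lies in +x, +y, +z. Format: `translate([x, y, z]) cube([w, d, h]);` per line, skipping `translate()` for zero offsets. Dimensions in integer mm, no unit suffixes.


cube([76, 76, 474]);
translate([0, 779, 0]) cube([76, 76, 474]);
translate([1941, 0, 0]) cube([76, 76, 474]);
translate([1941, 779, 0]) cube([76, 76, 474]);
translate([76, 0, 184]) cube([1865, 34, 199]);
translate([76, 821, 184]) cube([1865, 34, 199]);
translate([0, 76, 184]) cube([34, 703, 199]);
translate([1983, 76, 184]) cube([34, 703, 199]);
translate([187, 0, 383]) cube([64, 855, 19]);
translate([362, 0, 383]) cube([64, 855, 19]);
translate([537, 0, 383]) cube([64, 855, 19]);
translate([712, 0, 383]) cube([64, 855, 19]);
translate([887, 0, 383]) cube([64, 855, 19]);
translate([1062, 0, 383]) cube([64, 855, 19]);
translate([1237, 0, 383]) cube([64, 855, 19]);
translate([1412, 0, 383]) cube([64, 855, 19]);
translate([1587, 0, 383]) cube([64, 855, 19]);
translate([1762, 0, 383]) cube([64, 855, 19]);


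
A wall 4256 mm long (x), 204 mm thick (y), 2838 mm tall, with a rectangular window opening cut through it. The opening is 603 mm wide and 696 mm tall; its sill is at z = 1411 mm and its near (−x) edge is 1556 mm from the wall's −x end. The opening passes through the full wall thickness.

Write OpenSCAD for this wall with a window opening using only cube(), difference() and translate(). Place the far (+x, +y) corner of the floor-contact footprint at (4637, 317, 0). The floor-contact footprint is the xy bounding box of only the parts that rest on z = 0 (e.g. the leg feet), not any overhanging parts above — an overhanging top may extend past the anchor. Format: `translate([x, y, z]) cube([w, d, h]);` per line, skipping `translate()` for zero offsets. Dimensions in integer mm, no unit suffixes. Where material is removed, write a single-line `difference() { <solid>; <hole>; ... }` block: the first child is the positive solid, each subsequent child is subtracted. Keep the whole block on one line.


difference() { translate([381, 113, 0]) cube([4256, 204, 2838]); translate([1937, 113, 1411]) cube([603, 204, 696]); }


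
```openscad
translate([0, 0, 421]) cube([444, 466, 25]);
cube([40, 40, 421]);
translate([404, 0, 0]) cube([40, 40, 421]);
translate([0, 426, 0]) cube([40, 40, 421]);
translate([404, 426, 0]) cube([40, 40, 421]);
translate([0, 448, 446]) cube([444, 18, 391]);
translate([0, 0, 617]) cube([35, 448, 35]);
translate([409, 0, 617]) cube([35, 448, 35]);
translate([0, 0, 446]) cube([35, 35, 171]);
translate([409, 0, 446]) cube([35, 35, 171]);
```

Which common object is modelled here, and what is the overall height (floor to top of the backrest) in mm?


A chair. The overall height is 837 mm.

A slab on four corner posts with a tall panel at the back — a chair. The seat slab sits at z = 421 with thickness 25, and the 391 mm backrest starts at the seat top, so the overall height is 421 + 25 + 391 = 837 mm.


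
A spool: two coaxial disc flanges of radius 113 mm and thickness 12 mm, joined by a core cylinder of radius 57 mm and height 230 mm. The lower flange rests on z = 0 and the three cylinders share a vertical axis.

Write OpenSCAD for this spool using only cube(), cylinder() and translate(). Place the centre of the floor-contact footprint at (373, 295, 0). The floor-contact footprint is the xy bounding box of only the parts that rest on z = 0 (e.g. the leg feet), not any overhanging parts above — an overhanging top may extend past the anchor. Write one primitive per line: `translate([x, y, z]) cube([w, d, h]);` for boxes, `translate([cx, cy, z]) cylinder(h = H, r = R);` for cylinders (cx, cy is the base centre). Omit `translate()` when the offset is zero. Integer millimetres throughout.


translate([373, 295, 0]) cylinder(h = 12, r = 113);
translate([373, 295, 12]) cylinder(h = 230, r = 57);
translate([373, 295, 242]) cylinder(h = 12, r = 113);


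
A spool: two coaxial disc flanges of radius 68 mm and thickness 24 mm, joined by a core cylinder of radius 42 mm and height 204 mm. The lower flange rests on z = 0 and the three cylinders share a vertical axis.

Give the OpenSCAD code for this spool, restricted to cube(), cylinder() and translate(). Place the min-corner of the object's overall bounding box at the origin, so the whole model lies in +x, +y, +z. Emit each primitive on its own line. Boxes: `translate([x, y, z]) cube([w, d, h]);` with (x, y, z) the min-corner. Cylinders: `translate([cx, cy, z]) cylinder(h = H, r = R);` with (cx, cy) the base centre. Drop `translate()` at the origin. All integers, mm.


translate([68, 68, 0]) cylinder(h = 24, r = 68);
translate([68, 68, 24]) cylinder(h = 204, r = 42);
translate([68, 68, 228]) cylinder(h = 24, r = 68);


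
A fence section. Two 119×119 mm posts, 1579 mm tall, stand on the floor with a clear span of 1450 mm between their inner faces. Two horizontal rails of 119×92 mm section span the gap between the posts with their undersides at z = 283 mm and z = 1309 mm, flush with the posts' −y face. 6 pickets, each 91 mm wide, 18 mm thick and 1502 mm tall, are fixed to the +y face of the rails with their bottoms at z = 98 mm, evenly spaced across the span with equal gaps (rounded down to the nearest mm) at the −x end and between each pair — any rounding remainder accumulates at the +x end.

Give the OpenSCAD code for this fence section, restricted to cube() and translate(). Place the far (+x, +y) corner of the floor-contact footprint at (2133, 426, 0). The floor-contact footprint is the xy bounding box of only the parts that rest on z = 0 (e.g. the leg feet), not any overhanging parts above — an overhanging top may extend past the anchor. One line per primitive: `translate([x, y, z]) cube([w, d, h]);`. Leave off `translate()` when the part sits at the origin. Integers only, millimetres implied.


translate([445, 307, 0]) cube([119, 119, 1579]);
translate([2014, 307, 0]) cube([119, 119, 1579]);
translate([564, 307, 283]) cube([1450, 119, 92]);
translate([564, 307, 1309]) cube([1450, 119, 92]);
translate([693, 426, 98]) cube([91, 18, 1502]);
translate([913, 426, 98]) cube([91, 18, 1502]);
translate([1133, 426, 98]) cube([91, 18, 1502]);
translate([1353, 426, 98]) cube([91, 18, 1502]);
translate([1573, 426, 98]) cube([91, 18, 1502]);
translate([1793, 426, 98]) cube([91, 18, 1502]);


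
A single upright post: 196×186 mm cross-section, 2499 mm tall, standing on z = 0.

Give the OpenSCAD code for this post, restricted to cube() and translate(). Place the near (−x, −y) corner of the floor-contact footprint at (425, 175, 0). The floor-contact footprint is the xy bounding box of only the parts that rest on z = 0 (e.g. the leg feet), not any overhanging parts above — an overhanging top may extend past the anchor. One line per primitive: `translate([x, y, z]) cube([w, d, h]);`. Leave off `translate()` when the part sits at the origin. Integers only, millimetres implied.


translate([425, 175, 0]) cube([196, 186, 2499]);


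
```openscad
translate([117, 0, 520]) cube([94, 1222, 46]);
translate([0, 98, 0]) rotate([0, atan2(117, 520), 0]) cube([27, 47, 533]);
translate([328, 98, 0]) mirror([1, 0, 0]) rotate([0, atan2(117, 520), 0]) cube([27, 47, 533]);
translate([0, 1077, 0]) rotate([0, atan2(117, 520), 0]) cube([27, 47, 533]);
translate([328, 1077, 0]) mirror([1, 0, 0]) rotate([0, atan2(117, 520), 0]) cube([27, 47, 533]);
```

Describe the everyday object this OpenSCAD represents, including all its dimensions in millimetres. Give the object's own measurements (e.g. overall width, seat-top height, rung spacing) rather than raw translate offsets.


A sawhorse. A 94×1222×46 mm beam (x, y, z) sits on two A-frame leg pairs. Each pair is two raked legs of 27×47 mm section (47 mm along y) splaying symmetrically in x. Each leg rises 520 mm vertically over 117 mm of horizontal reach and is 533 mm long along its own axis. Every leg's outer bottom edge rests on the floor and its outer top edge meets a bottom edge of the beam — the left legs (tilting toward +x) meet the beam's −x bottom edge, the right legs (their mirror images, tilting toward −x) meet its +x bottom edge — so the leg tops tuck under the beam, the beam's underside is 520 mm above the floor, and the feet are 328 mm apart outside-to-outside with the beam centred between them. The two leg pairs are set in 98 mm from either end of the beam.


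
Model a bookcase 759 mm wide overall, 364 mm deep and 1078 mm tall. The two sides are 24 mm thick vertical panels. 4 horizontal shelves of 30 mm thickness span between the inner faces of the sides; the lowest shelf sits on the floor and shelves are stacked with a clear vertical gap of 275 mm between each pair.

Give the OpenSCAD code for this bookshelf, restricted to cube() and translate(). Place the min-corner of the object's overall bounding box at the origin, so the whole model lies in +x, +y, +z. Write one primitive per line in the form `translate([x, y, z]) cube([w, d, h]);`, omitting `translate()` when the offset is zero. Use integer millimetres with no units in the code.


cube([24, 364, 1078]);
translate([735, 0, 0]) cube([24, 364, 1078]);
translate([24, 0, 0]) cube([711, 364, 30]);
translate([24, 0, 305]) cube([711, 364, 30]);
translate([24, 0, 610]) cube([711, 364, 30]);
translate([24, 0, 915]) cube([711, 364, 30]);


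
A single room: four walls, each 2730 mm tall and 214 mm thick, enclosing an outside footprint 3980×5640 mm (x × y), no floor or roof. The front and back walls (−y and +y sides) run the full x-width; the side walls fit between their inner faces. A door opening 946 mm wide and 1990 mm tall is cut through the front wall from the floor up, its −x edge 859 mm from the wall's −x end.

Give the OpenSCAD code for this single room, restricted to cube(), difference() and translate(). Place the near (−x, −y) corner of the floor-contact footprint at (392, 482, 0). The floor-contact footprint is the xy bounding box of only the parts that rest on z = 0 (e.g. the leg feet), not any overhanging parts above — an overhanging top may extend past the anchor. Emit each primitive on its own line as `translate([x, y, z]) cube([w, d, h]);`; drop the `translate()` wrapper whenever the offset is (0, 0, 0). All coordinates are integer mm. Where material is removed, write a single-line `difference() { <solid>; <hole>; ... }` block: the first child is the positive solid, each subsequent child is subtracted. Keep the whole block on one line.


difference() { translate([392, 482, 0]) cube([3980, 214, 2730]); translate([1251, 482, 0]) cube([946, 214, 1990]); }
translate([392, 5908, 0]) cube([3980, 214, 2730]);
translate([392, 696, 0]) cube([214, 5212, 2730]);
translate([4158, 696, 0]) cube([214, 5212, 2730]);


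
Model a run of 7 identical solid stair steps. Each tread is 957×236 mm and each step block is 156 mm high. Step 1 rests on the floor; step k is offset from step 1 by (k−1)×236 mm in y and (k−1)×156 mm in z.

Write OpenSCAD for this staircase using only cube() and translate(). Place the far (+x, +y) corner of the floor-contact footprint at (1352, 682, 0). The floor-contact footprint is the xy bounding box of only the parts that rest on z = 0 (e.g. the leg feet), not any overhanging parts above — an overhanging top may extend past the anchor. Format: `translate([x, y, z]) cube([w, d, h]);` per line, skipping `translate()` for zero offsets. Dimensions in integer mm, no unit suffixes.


translate([395, 446, 0]) cube([957, 236, 156]);
translate([395, 682, 156]) cube([957, 236, 156]);
translate([395, 918, 312]) cube([957, 236, 156]);
translate([395, 1154, 468]) cube([957, 236, 156]);
translate([395, 1390, 624]) cube([957, 236, 156]);
translate([395, 1626, 780]) cube([957, 236, 156]);
translate([395, 1862, 936]) cube([957, 236, 156]);


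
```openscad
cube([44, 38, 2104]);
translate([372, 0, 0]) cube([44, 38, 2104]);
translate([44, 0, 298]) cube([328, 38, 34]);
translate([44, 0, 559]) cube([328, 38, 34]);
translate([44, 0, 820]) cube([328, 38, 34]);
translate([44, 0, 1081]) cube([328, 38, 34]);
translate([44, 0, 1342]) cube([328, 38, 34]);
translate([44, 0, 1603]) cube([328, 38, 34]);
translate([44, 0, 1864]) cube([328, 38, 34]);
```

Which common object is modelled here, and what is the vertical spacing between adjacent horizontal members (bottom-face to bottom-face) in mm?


A ladder. The rung spacing is 261 mm.

Two tall 44×38 posts with 7 short bars between them — a ladder. Adjacent rungs sit at z = 298 and z = 559, so the spacing is 559 − 298 = 261 mm.


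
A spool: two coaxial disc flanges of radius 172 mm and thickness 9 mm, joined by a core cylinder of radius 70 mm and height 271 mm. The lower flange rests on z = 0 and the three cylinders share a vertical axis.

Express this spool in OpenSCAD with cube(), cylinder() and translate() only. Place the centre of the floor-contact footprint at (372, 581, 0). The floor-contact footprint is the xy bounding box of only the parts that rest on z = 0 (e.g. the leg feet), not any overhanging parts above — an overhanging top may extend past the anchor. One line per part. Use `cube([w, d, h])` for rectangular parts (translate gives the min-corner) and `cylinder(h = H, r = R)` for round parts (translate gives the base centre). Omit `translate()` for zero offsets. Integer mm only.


translate([372, 581, 0]) cylinder(h = 9, r = 172);
translate([372, 581, 9]) cylinder(h = 271, r = 70);
translate([372, 581, 280]) cylinder(h = 9, r = 172);


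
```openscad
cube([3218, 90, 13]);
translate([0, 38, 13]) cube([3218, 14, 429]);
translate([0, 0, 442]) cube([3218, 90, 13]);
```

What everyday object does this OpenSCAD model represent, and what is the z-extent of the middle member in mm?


An I-beam. The web height is 429 mm.

Two wide flanges with a thin centred web — an I-beam. Overall 455 mm minus two 13 mm flanges gives a web of 455 − 2·13 = 429 mm.


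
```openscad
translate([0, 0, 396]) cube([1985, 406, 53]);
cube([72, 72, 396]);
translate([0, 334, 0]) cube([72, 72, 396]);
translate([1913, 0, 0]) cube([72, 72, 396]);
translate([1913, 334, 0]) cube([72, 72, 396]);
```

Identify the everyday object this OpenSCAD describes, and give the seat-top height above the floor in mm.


A bench. The seat-top height is 449 mm.

A long slab on four corner posts — a bench. The slab sits at z = 396 with thickness 53, so the top is 396 + 53 = 449 mm.


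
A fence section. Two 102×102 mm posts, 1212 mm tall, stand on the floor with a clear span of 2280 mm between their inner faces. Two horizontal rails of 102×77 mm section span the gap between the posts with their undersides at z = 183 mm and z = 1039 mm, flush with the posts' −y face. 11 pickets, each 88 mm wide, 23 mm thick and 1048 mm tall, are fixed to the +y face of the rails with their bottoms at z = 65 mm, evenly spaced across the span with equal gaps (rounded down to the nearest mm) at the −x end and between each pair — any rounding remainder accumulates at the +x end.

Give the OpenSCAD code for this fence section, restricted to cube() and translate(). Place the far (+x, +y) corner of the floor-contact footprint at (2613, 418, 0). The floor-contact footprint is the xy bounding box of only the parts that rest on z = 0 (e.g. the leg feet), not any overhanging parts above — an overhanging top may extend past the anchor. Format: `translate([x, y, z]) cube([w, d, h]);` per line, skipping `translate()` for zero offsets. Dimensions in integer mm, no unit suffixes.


translate([129, 316, 0]) cube([102, 102, 1212]);
translate([2511, 316, 0]) cube([102, 102, 1212]);
translate([231, 316, 183]) cube([2280, 102, 77]);
translate([231, 316, 1039]) cube([2280, 102, 77]);
translate([340, 418, 65]) cube([88, 23, 1048]);
translate([537, 418, 65]) cube([88, 23, 1048]);
translate([734, 418, 65]) cube([88, 23, 1048]);
translate([931, 418, 65]) cube([88, 23, 1048]);
translate([1128, 418, 65]) cube([88, 23, 1048]);
translate([1325, 418, 65]) cube([88, 23, 1048]);
translate([1522, 418, 65]) cube([88, 23, 1048]);
translate([1719, 418, 65]) cube([88, 23, 1048]);
translate([1916, 418, 65]) cube([88, 23, 1048]);
translate([2113, 418, 65]) cube([88, 23, 1048]);
translate([2310, 418, 65]) cube([88, 23, 1048]);
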